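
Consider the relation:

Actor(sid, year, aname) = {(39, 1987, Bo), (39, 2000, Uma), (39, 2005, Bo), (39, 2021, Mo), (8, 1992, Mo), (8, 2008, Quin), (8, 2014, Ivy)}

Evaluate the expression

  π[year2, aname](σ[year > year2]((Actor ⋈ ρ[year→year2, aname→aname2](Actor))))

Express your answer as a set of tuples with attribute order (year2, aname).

{(1987, Bo), (1987, Mo), (1987, Uma), (1992, Ivy), (1992, Quin), (2000, Bo), (2000, Mo), (2005, Mo), (2008, Ivy)}

ρ[year→year2, aname→aname2]: schema becomes (sid, year2, aname2); tuples unchanged.
Joining Actor and ρ[year→year2, aname→aname2](Actor) on sid yields {(39, 1987, Bo, 1987, Bo), (39, 1987, Bo, 2000, Uma), (39, 1987, Bo, 2005, Bo), (39, 1987, Bo, 2021, Mo), (39, 2000, Uma, 1987, Bo), (39, 2000, Uma, 2000, Uma), (39, 2000, Uma, 2005, Bo), (39, 2000, Uma, 2021, Mo), (39, 2005, Bo, 1987, Bo), (39, 2005, Bo, 2000, Uma), (39, 2005, Bo, 2005, Bo), (39, 2005, Bo, 2021, Mo), (39, 2021, Mo, 1987, Bo), (39, 2021, Mo, 2000, Uma), (39, 2021, Mo, 2005, Bo), (39, 2021, Mo, 2021, Mo), (8, 1992, Mo, 1992, Mo), (8, 1992, Mo, 2008, Quin), (8, 1992, Mo, 2014, Ivy), (8, 2008, Quin, 1992, Mo), (8, 2008, Quin, 2008, Quin), (8, 2008, Quin, 2014, Ivy), (8, 2014, Ivy, 1992, Mo), (8, 2014, Ivy, 2008, Quin), (8, 2014, Ivy, 2014, Ivy)}.
Apply σ_{year > year2}; surviving tuples: {(39, 2000, Uma, 1987, Bo), (39, 2005, Bo, 1987, Bo), (39, 2005, Bo, 2000, Uma), (39, 2021, Mo, 1987, Bo), (39, 2021, Mo, 2000, Uma), (39, 2021, Mo, 2005, Bo), (8, 2008, Quin, 1992, Mo), (8, 2014, Ivy, 1992, Mo), (8, 2014, Ivy, 2008, Quin)}
Keep only column(s) year2, aname: {(1987, Bo), (1987, Mo), (1987, Uma), (1992, Ivy), (1992, Quin), (2000, Bo), (2000, Mo), (2005, Mo), (2008, Ivy)}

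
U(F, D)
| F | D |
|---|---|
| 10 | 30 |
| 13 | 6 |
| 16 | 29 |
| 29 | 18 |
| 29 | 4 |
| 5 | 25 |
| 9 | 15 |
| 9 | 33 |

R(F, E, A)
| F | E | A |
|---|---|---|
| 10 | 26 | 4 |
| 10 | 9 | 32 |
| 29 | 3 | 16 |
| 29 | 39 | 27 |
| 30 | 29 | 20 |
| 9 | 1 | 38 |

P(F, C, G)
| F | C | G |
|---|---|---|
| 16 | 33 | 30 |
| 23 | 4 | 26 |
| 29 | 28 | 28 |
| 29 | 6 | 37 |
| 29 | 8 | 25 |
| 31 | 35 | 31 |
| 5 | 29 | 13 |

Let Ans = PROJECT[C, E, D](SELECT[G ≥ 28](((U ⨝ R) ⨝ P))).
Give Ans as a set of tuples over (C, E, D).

U ⋈ R (natural join on F): {(10, 30, 26, 4), (10, 30, 9, 32), (29, 18, 3, 16), (29, 18, 39, 27), (29, 4, 3, 16), (29, 4, 39, 27), (9, 15, 1, 38), (9, 33, 1, 38)}
(U ⨝ R) ⋈ P (natural join on F): {(29, 18, 3, 16, 28, 28), (29, 18, 3, 16, 6, 37), (29, 18, 3, 16, 8, 25), (29, 18, 39, 27, 28, 28), (29, 18, 39, 27, 6, 37), (29, 18, 39, 27, 8, 25), (29, 4, 3, 16, 28, 28), (29, 4, 3, 16, 6, 37), (29, 4, 3, 16, 8, 25), (29, 4, 39, 27, 28, 28), (29, 4, 39, 27, 6, 37), (29, 4, 39, 27, 8, 25)}
Selection G ≥ 28: {(29, 18, 3, 16, 28, 28), (29, 18, 3, 16, 6, 37), (29, 18, 39, 27, 28, 28), (29, 18, 39, 27, 6, 37), (29, 4, 3, 16, 28, 28), (29, 4, 3, 16, 6, 37), (29, 4, 39, 27, 28, 28), (29, 4, 39, 27, 6, 37)}
π_{C, E, D} gives {(28, 3, 18), (28, 3, 4), (28, 39, 18), (28, 39, 4), (6, 3, 18), (6, 3, 4), (6, 39, 18), (6, 39, 4)}.

{(28, 3, 18), (28, 3, 4), (28, 39, 18), (28, 39, 4), (6, 3, 18), (6, 3, 4), (6, 39, 18), (6, 39, 4)}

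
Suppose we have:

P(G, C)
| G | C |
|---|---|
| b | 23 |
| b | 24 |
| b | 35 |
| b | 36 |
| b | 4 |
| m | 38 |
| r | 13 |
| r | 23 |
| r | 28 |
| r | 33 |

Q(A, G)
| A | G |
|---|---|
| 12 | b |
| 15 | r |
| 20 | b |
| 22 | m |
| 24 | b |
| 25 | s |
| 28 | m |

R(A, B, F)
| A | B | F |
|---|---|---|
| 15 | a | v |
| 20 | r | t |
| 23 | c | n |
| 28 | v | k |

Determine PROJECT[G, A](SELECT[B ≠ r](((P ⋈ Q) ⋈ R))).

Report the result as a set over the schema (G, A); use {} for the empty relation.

Joining P and Q on G yields {(b, 23, 12), (b, 23, 20), (b, 23, 24), (b, 24, 12), (b, 24, 20), (b, 24, 24), (b, 35, 12), (b, 35, 20), (b, 35, 24), (b, 36, 12), (b, 36, 20), (b, 36, 24), (b, 4, 12), (b, 4, 20), (b, 4, 24), (m, 38, 22), (m, 38, 28), (r, 13, 15), (r, 23, 15), (r, 28, 15), (r, 33, 15)}.
Joining (P ⋈ Q) and R on A yields {(b, 23, 20, r, t), (b, 24, 20, r, t), (b, 35, 20, r, t), (b, 36, 20, r, t), (b, 4, 20, r, t), (m, 38, 28, v, k), (r, 13, 15, a, v), (r, 23, 15, a, v), (r, 28, 15, a, v), (r, 33, 15, a, v)}.
Apply σ_{B ≠ r}; surviving tuples: {(m, 38, 28, v, k), (r, 13, 15, a, v), (r, 23, 15, a, v), (r, 28, 15, a, v), (r, 33, 15, a, v)}
Projecting to G, A (3 duplicate(s) eliminated): {(m, 28), (r, 15)}

{(m, 28), (r, 15)}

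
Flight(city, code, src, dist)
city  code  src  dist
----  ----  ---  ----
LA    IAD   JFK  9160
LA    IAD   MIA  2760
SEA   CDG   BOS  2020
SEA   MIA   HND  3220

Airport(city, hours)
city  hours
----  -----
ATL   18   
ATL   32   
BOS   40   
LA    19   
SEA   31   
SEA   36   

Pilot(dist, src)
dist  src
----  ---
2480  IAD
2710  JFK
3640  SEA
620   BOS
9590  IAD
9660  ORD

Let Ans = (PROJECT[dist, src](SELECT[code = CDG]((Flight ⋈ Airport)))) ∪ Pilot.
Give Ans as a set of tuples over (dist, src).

{(2020, BOS), (2480, IAD), (2710, JFK), (3640, SEA), (620, BOS), (9590, IAD), (9660, ORD)}

Natural join on city: {(LA, IAD, JFK, 9160, 19), (LA, IAD, MIA, 2760, 19), (SEA, CDG, BOS, 2020, 31), (SEA, CDG, BOS, 2020, 36), (SEA, MIA, HND, 3220, 31), (SEA, MIA, HND, 3220, 36)}
Apply σ_{code = CDG}; surviving tuples: {(SEA, CDG, BOS, 2020, 31), (SEA, CDG, BOS, 2020, 36)}
π_{dist, src} gives {(2020, BOS)} (1 duplicate(s) eliminated).
Taking the union: {(2020, BOS), (2480, IAD), (2710, JFK), (3640, SEA), (620, BOS), (9590, IAD), (9660, ORD)}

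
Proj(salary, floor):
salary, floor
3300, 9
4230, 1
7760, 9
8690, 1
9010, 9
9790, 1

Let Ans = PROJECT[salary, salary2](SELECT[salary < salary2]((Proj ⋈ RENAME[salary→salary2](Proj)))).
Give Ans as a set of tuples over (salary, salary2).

{(3300, 7760), (3300, 9010), (4230, 8690), (4230, 9790), (7760, 9010), (8690, 9790)}

ρ[salary→salary2]: schema becomes (salary2, floor); tuples unchanged.
Joining Proj and RENAME[salary→salary2](Proj) on floor yields {(3300, 9, 3300), (3300, 9, 7760), (3300, 9, 9010), (4230, 1, 4230), (4230, 1, 8690), (4230, 1, 9790), (7760, 9, 3300), (7760, 9, 7760), (7760, 9, 9010), (8690, 1, 4230), (8690, 1, 8690), (8690, 1, 9790), (9010, 9, 3300), (9010, 9, 7760), (9010, 9, 9010), (9790, 1, 4230), (9790, 1, 8690), (9790, 1, 9790)}.
Filtering on salary < salary2 leaves {(3300, 9, 7760), (3300, 9, 9010), (4230, 1, 8690), (4230, 1, 9790), (7760, 9, 9010), (8690, 1, 9790)}.
π[salary, salary2]: project onto (salary, salary2) → {(3300, 7760), (3300, 9010), (4230, 8690), (4230, 9790), (7760, 9010), (8690, 9790)}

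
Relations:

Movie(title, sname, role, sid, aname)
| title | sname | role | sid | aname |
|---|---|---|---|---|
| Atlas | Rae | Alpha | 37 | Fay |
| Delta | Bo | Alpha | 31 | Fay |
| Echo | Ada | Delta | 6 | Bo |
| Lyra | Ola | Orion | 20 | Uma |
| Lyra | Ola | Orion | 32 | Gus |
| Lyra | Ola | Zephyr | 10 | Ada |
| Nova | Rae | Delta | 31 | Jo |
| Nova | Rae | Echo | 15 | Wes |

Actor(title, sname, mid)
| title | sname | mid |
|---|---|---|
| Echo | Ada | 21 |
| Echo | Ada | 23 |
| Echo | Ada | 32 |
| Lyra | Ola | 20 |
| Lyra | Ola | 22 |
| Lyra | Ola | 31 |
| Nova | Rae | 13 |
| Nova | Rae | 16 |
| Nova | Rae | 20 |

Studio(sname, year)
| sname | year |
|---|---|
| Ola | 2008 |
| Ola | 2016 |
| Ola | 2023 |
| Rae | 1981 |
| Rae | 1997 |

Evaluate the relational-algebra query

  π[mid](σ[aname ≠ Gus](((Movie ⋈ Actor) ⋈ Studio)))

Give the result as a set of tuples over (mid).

Movie ⋈ Actor (natural join on title, sname): {(Echo, Ada, Delta, 6, Bo, 21), (Echo, Ada, Delta, 6, Bo, 23), (Echo, Ada, Delta, 6, Bo, 32), (Lyra, Ola, Orion, 20, Uma, 20), (Lyra, Ola, Orion, 20, Uma, 22), (Lyra, Ola, Orion, 20, Uma, 31), (Lyra, Ola, Orion, 32, Gus, 20), (Lyra, Ola, Orion, 32, Gus, 22), (Lyra, Ola, Orion, 32, Gus, 31), (Lyra, Ola, Zephyr, 10, Ada, 20), (Lyra, Ola, Zephyr, 10, Ada, 22), (Lyra, Ola, Zephyr, 10, Ada, 31), (Nova, Rae, Delta, 31, Jo, 13), (Nova, Rae, Delta, 31, Jo, 16), (Nova, Rae, Delta, 31, Jo, 20), (Nova, Rae, Echo, 15, Wes, 13), (Nova, Rae, Echo, 15, Wes, 16), (Nova, Rae, Echo, 15, Wes, 20)}
(Movie ⋈ Actor) ⋈ Studio (natural join on sname): {(Lyra, Ola, Orion, 20, Uma, 20, 2008), (Lyra, Ola, Orion, 20, Uma, 20, 2016), (Lyra, Ola, Orion, 20, Uma, 20, 2023), (Lyra, Ola, Orion, 20, Uma, 22, 2008), (Lyra, Ola, Orion, 20, Uma, 22, 2016), (Lyra, Ola, Orion, 20, Uma, 22, 2023), (Lyra, Ola, Orion, 20, Uma, 31, 2008), (Lyra, Ola, Orion, 20, Uma, 31, 2016), (Lyra, Ola, Orion, 20, Uma, 31, 2023), (Lyra, Ola, Orion, 32, Gus, 20, 2008), (Lyra, Ola, Orion, 32, Gus, 20, 2016), (Lyra, Ola, Orion, 32, Gus, 20, 2023), (Lyra, Ola, Orion, 32, Gus, 22, 2008), (Lyra, Ola, Orion, 32, Gus, 22, 2016), (Lyra, Ola, Orion, 32, Gus, 22, 2023), (Lyra, Ola, Orion, 32, Gus, 31, 2008), (Lyra, Ola, Orion, 32, Gus, 31, 2016), (Lyra, Ola, Orion, 32, Gus, 31, 2023), (Lyra, Ola, Zephyr, 10, Ada, 20, 2008), (Lyra, Ola, Zephyr, 10, Ada, 20, 2016), (Lyra, Ola, Zephyr, 10, Ada, 20, 2023), (Lyra, Ola, Zephyr, 10, Ada, 22, 2008), (Lyra, Ola, Zephyr, 10, Ada, 22, 2016), (Lyra, Ola, Zephyr, 10, Ada, 22, 2023), (Lyra, Ola, Zephyr, 10, Ada, 31, 2008), (Lyra, Ola, Zephyr, 10, Ada, 31, 2016), (Lyra, Ola, Zephyr, 10, Ada, 31, 2023), (Nova, Rae, Delta, 31, Jo, 13, 1981), (Nova, Rae, Delta, 31, Jo, 13, 1997), (Nova, Rae, Delta, 31, Jo, 16, 1981), (Nova, Rae, Delta, 31, Jo, 16, 1997), (Nova, Rae, Delta, 31, Jo, 20, 1981), (Nova, Rae, Delta, 31, Jo, 20, 1997), (Nova, Rae, Echo, 15, Wes, 13, 1981), (Nova, Rae, Echo, 15, Wes, 13, 1997), (Nova, Rae, Echo, 15, Wes, 16, 1981), (Nova, Rae, Echo, 15, Wes, 16, 1997), (Nova, Rae, Echo, 15, Wes, 20, 1981), (Nova, Rae, Echo, 15, Wes, 20, 1997)}
Selection aname ≠ Gus: {(Lyra, Ola, Orion, 20, Uma, 20, 2008), (Lyra, Ola, Orion, 20, Uma, 20, 2016), (Lyra, Ola, Orion, 20, Uma, 20, 2023), (Lyra, Ola, Orion, 20, Uma, 22, 2008), (Lyra, Ola, Orion, 20, Uma, 22, 2016), (Lyra, Ola, Orion, 20, Uma, 22, 2023), (Lyra, Ola, Orion, 20, Uma, 31, 2008), (Lyra, Ola, Orion, 20, Uma, 31, 2016), (Lyra, Ola, Orion, 20, Uma, 31, 2023), (Lyra, Ola, Zephyr, 10, Ada, 20, 2008), (Lyra, Ola, Zephyr, 10, Ada, 20, 2016), (Lyra, Ola, Zephyr, 10, Ada, 20, 2023), (Lyra, Ola, Zephyr, 10, Ada, 22, 2008), (Lyra, Ola, Zephyr, 10, Ada, 22, 2016), (Lyra, Ola, Zephyr, 10, Ada, 22, 2023), (Lyra, Ola, Zephyr, 10, Ada, 31, 2008), (Lyra, Ola, Zephyr, 10, Ada, 31, 2016), (Lyra, Ola, Zephyr, 10, Ada, 31, 2023), (Nova, Rae, Delta, 31, Jo, 13, 1981), (Nova, Rae, Delta, 31, Jo, 13, 1997), (Nova, Rae, Delta, 31, Jo, 16, 1981), (Nova, Rae, Delta, 31, Jo, 16, 1997), (Nova, Rae, Delta, 31, Jo, 20, 1981), (Nova, Rae, Delta, 31, Jo, 20, 1997), (Nova, Rae, Echo, 15, Wes, 13, 1981), (Nova, Rae, Echo, 15, Wes, 13, 1997), (Nova, Rae, Echo, 15, Wes, 16, 1981), (Nova, Rae, Echo, 15, Wes, 16, 1997), (Nova, Rae, Echo, 15, Wes, 20, 1981), (Nova, Rae, Echo, 15, Wes, 20, 1997)}
π_{mid} gives {13, 16, 20, 22, 31} (25 duplicate(s) eliminated).

{13, 16, 20, 22, 31}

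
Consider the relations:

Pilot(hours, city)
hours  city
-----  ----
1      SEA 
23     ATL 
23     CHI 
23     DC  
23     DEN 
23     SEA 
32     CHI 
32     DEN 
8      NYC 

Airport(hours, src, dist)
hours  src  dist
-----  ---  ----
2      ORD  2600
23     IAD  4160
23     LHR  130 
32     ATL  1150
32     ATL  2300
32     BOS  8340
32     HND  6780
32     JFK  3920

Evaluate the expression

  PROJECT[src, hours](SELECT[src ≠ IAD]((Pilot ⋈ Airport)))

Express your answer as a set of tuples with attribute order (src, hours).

Natural join on hours: {(23, ATL, IAD, 4160), (23, ATL, LHR, 130), (23, CHI, IAD, 4160), (23, CHI, LHR, 130), (23, DC, IAD, 4160), (23, DC, LHR, 130), (23, DEN, IAD, 4160), (23, DEN, LHR, 130), (23, SEA, IAD, 4160), (23, SEA, LHR, 130), (32, CHI, ATL, 1150), (32, CHI, ATL, 2300), (32, CHI, BOS, 8340), (32, CHI, HND, 6780), (32, CHI, JFK, 3920), (32, DEN, ATL, 1150), (32, DEN, ATL, 2300), (32, DEN, BOS, 8340), (32, DEN, HND, 6780), (32, DEN, JFK, 3920)}
Selection src ≠ IAD: {(23, ATL, LHR, 130), (23, CHI, LHR, 130), (23, DC, LHR, 130), (23, DEN, LHR, 130), (23, SEA, LHR, 130), (32, CHI, ATL, 1150), (32, CHI, ATL, 2300), (32, CHI, BOS, 8340), (32, CHI, HND, 6780), (32, CHI, JFK, 3920), (32, DEN, ATL, 1150), (32, DEN, ATL, 2300), (32, DEN, BOS, 8340), (32, DEN, HND, 6780), (32, DEN, JFK, 3920)}
π_{src, hours} gives {(ATL, 32), (BOS, 32), (HND, 32), (JFK, 32), (LHR, 23)} (10 duplicate(s) eliminated).

{(ATL, 32), (BOS, 32), (HND, 32), (JFK, 32), (LHR, 23)}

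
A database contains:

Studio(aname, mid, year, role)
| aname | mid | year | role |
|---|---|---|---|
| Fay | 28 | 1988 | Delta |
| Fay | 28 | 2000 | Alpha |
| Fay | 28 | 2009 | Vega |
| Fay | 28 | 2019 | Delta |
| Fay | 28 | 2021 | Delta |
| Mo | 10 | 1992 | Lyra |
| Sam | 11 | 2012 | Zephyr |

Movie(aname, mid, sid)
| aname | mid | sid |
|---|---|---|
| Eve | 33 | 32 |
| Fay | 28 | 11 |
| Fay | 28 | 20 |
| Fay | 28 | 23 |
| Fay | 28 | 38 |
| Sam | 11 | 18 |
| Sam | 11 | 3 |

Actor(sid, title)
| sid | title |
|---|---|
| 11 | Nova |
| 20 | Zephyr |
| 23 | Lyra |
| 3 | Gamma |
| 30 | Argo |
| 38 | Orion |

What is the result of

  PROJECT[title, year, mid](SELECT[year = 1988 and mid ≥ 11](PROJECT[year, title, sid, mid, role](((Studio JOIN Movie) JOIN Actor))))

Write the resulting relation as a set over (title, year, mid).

{(Lyra, 1988, 28), (Nova, 1988, 28), (Orion, 1988, 28), (Zephyr, 1988, 28)}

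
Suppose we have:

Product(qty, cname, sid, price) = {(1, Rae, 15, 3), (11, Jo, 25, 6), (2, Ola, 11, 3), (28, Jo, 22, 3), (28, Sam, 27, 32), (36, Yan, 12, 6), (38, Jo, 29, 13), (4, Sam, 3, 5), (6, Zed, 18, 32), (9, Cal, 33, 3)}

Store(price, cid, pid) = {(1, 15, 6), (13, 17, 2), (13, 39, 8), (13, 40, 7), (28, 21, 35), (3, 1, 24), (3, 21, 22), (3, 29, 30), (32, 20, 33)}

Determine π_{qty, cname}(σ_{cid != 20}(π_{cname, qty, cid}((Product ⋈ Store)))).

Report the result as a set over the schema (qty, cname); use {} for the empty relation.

{(1, Rae), (2, Ola), (28, Jo), (38, Jo), (9, Cal)}

Natural join on price: {(1, Rae, 15, 3, 1, 24), (1, Rae, 15, 3, 21, 22), (1, Rae, 15, 3, 29, 30), (2, Ola, 11, 3, 1, 24), (2, Ola, 11, 3, 21, 22), (2, Ola, 11, 3, 29, 30), (28, Jo, 22, 3, 1, 24), (28, Jo, 22, 3, 21, 22), (28, Jo, 22, 3, 29, 30), (28, Sam, 27, 32, 20, 33), (38, Jo, 29, 13, 17, 2), (38, Jo, 29, 13, 39, 8), (38, Jo, 29, 13, 40, 7), (6, Zed, 18, 32, 20, 33), (9, Cal, 33, 3, 1, 24), (9, Cal, 33, 3, 21, 22), (9, Cal, 33, 3, 29, 30)}
Keep only column(s) cname, qty, cid: {(Cal, 9, 1), (Cal, 9, 21), (Cal, 9, 29), (Jo, 28, 1), (Jo, 28, 21), (Jo, 28, 29), (Jo, 38, 17), (Jo, 38, 39), (Jo, 38, 40), (Ola, 2, 1), (Ola, 2, 21), (Ola, 2, 29), (Rae, 1, 1), (Rae, 1, 21), (Rae, 1, 29), (Sam, 28, 20), (Zed, 6, 20)}
Selection cid != 20: {(Cal, 9, 1), (Cal, 9, 21), (Cal, 9, 29), (Jo, 28, 1), (Jo, 28, 21), (Jo, 28, 29), (Jo, 38, 17), (Jo, 38, 39), (Jo, 38, 40), (Ola, 2, 1), (Ola, 2, 21), (Ola, 2, 29), (Rae, 1, 1), (Rae, 1, 21), (Rae, 1, 29)}
Keep only column(s) qty, cname (10 duplicate(s) eliminated): {(1, Rae), (2, Ola), (28, Jo), (38, Jo), (9, Cal)}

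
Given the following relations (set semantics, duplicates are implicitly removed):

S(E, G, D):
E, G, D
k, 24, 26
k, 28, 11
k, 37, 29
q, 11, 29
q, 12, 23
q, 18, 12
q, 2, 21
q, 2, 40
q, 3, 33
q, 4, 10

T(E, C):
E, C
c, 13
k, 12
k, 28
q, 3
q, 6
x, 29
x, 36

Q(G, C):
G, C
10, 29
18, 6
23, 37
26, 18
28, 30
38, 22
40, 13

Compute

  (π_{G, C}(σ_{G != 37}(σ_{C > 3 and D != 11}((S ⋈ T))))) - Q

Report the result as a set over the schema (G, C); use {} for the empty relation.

{(11, 6), (12, 6), (2, 6), (24, 12), (24, 28), (3, 6), (4, 6)}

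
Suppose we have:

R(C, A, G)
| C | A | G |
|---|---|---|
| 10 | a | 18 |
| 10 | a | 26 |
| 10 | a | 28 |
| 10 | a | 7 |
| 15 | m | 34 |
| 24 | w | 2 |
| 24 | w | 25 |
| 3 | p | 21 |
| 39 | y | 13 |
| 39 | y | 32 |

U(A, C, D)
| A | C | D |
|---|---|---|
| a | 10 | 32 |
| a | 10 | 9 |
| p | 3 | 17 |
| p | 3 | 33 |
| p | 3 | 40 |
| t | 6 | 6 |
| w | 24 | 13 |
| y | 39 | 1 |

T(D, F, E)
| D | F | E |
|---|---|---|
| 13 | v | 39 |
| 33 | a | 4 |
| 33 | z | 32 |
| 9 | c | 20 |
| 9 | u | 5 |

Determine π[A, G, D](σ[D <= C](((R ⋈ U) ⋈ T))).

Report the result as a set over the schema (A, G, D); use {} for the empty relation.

Joining R and U on C, A yields {(10, a, 18, 32), (10, a, 18, 9), (10, a, 26, 32), (10, a, 26, 9), (10, a, 28, 32), (10, a, 28, 9), (10, a, 7, 32), (10, a, 7, 9), (24, w, 2, 13), (24, w, 25, 13), (3, p, 21, 17), (3, p, 21, 33), (3, p, 21, 40), (39, y, 13, 1), (39, y, 32, 1)}.
Joining (R ⋈ U) and T on D yields {(10, a, 18, 9, c, 20), (10, a, 18, 9, u, 5), (10, a, 26, 9, c, 20), (10, a, 26, 9, u, 5), (10, a, 28, 9, c, 20), (10, a, 28, 9, u, 5), (10, a, 7, 9, c, 20), (10, a, 7, 9, u, 5), (24, w, 2, 13, v, 39), (24, w, 25, 13, v, 39), (3, p, 21, 33, a, 4), (3, p, 21, 33, z, 32)}.
Filtering on D <= C leaves {(10, a, 18, 9, c, 20), (10, a, 18, 9, u, 5), (10, a, 26, 9, c, 20), (10, a, 26, 9, u, 5), (10, a, 28, 9, c, 20), (10, a, 28, 9, u, 5), (10, a, 7, 9, c, 20), (10, a, 7, 9, u, 5), (24, w, 2, 13, v, 39), (24, w, 25, 13, v, 39)}.
π_{A, G, D} gives {(a, 18, 9), (a, 26, 9), (a, 28, 9), (a, 7, 9), (w, 2, 13), (w, 25, 13)} (4 duplicate(s) eliminated).

{(a, 18, 9), (a, 26, 9), (a, 28, 9), (a, 7, 9), (w, 2, 13), (w, 25, 13)}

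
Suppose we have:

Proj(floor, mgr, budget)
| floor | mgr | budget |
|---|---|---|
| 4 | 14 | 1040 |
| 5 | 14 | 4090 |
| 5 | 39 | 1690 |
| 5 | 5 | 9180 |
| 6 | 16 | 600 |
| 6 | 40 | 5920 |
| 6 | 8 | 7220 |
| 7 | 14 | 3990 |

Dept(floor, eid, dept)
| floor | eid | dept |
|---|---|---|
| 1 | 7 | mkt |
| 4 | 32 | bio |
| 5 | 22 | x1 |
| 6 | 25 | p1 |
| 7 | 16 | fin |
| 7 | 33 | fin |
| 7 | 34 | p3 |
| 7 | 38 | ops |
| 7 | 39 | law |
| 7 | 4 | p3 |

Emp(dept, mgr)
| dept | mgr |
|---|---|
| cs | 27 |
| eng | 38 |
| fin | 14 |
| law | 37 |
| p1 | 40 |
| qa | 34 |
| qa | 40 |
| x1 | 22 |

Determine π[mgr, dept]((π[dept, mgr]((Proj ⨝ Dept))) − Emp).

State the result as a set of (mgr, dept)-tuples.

{(14, bio), (14, law), (14, ops), (14, p3), (14, x1), (16, p1), (39, x1), (5, x1), (8, p1)}

Joining Proj and Dept on floor yields {(4, 14, 1040, 32, bio), (5, 14, 4090, 22, x1), (5, 39, 1690, 22, x1), (5, 5, 9180, 22, x1), (6, 16, 600, 25, p1), (6, 40, 5920, 25, p1), (6, 8, 7220, 25, p1), (7, 14, 3990, 16, fin), (7, 14, 3990, 33, fin), (7, 14, 3990, 34, p3), (7, 14, 3990, 38, ops), (7, 14, 3990, 39, law), (7, 14, 3990, 4, p3)}.
π[dept, mgr]: project onto (dept, mgr) (2 duplicate(s) eliminated) → {(bio, 14), (fin, 14), (law, 14), (ops, 14), (p1, 16), (p1, 40), (p1, 8), (p3, 14), (x1, 14), (x1, 39), (x1, 5)}
Difference: {(bio, 14), (fin, 14), (law, 14), (ops, 14), (p1, 16), (p1, 40), (p1, 8), (p3, 14), (x1, 14), (x1, 39), (x1, 5)} with {(cs, 27), (eng, 38), (fin, 14), (law, 37), (p1, 40), (qa, 34), (qa, 40), (x1, 22)} → {(bio, 14), (law, 14), (ops, 14), (p1, 16), (p1, 8), (p3, 14), (x1, 14), (x1, 39), (x1, 5)}
π[mgr, dept]: project onto (mgr, dept) → {(14, bio), (14, law), (14, ops), (14, p3), (14, x1), (16, p1), (39, x1), (5, x1), (8, p1)}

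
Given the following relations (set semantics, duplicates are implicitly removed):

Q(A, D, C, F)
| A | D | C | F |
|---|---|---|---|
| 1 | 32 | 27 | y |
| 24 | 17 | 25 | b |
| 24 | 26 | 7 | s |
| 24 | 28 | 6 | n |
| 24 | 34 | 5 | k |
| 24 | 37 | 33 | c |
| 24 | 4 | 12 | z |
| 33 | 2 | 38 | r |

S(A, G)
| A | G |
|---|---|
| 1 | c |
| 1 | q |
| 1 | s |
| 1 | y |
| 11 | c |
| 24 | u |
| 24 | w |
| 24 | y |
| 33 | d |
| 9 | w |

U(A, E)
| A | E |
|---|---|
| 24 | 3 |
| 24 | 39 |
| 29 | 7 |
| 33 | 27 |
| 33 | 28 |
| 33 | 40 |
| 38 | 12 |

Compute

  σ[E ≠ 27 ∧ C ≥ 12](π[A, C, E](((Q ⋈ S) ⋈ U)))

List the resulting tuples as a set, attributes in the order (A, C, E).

{(24, 12, 3), (24, 12, 39), (24, 25, 3), (24, 25, 39), (24, 33, 3), (24, 33, 39), (33, 38, 28), (33, 38, 40)}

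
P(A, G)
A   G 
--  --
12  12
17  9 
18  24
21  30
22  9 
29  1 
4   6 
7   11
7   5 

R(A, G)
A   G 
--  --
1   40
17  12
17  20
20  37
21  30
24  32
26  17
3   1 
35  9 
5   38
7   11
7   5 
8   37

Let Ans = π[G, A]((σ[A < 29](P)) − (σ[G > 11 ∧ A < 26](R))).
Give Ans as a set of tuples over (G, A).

Apply σ_{A < 29}; surviving tuples: {(12, 12), (17, 9), (18, 24), (21, 30), (22, 9), (4, 6), (7, 11), (7, 5)}
Apply σ_{G > 11 ∧ A < 26}; surviving tuples: {(1, 40), (17, 12), (17, 20), (20, 37), (21, 30), (24, 32), (5, 38), (8, 37)}
Difference: {(12, 12), (17, 9), (18, 24), (21, 30), (22, 9), (4, 6), (7, 11), (7, 5)} with {(1, 40), (17, 12), (17, 20), (20, 37), (21, 30), (24, 32), (5, 38), (8, 37)} → {(12, 12), (17, 9), (18, 24), (22, 9), (4, 6), (7, 11), (7, 5)}
π[G, A]: project onto (G, A) → {(11, 7), (12, 12), (24, 18), (5, 7), (6, 4), (9, 17), (9, 22)}

{(11, 7), (12, 12), (24, 18), (5, 7), (6, 4), (9, 17), (9, 22)}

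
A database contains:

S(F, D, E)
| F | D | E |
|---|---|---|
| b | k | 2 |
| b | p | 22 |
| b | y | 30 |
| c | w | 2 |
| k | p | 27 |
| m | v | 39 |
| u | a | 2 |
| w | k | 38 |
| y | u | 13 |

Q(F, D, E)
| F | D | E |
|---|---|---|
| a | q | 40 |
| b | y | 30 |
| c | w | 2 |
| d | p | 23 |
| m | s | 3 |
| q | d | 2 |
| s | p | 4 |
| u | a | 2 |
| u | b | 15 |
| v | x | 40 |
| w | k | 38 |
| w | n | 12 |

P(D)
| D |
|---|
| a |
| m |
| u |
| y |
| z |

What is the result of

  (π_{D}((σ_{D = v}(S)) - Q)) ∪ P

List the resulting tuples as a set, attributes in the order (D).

{a, m, u, v, y, z}

Selection D = v: {(m, v, 39)}
Set difference of the two operands is {(m, v, 39)}.
π[D]: project onto (D) → {v}
Set union of the two operands is {a, m, u, v, y, z}.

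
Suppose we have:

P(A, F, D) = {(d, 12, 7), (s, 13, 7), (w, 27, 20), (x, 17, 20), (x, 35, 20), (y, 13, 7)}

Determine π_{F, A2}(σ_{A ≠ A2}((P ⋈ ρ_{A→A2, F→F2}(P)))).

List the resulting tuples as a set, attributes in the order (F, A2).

ρ[A→A2, F→F2]: schema becomes (A2, F2, D); tuples unchanged.
P ⋈ ρ_{A→A2, F→F2}(P) (natural join on D): {(d, 12, 7, d, 12), (d, 12, 7, s, 13), (d, 12, 7, y, 13), (s, 13, 7, d, 12), (s, 13, 7, s, 13), (s, 13, 7, y, 13), (w, 27, 20, w, 27), (w, 27, 20, x, 17), (w, 27, 20, x, 35), (x, 17, 20, w, 27), (x, 17, 20, x, 17), (x, 17, 20, x, 35), (x, 35, 20, w, 27), (x, 35, 20, x, 17), (x, 35, 20, x, 35), (y, 13, 7, d, 12), (y, 13, 7, s, 13), (y, 13, 7, y, 13)}
Apply σ_{A ≠ A2}; surviving tuples: {(d, 12, 7, s, 13), (d, 12, 7, y, 13), (s, 13, 7, d, 12), (s, 13, 7, y, 13), (w, 27, 20, x, 17), (w, 27, 20, x, 35), (x, 17, 20, w, 27), (x, 35, 20, w, 27), (y, 13, 7, d, 12), (y, 13, 7, s, 13)}
Projecting to F, A2 (2 duplicate(s) eliminated): {(12, s), (12, y), (13, d), (13, s), (13, y), (17, w), (27, x), (35, w)}

{(12, s), (12, y), (13, d), (13, s), (13, y), (17, w), (27, x), (35, w)}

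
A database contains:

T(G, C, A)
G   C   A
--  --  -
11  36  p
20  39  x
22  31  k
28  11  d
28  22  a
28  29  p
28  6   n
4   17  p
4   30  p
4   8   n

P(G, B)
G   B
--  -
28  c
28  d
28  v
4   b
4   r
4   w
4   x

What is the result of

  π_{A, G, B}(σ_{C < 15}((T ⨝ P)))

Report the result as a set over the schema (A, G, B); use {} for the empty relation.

{(d, 28, c), (d, 28, d), (d, 28, v), (n, 28, c), (n, 28, d), (n, 28, v), (n, 4, b), (n, 4, r), (n, 4, w), (n, 4, x)}

Joining T and P on G yields {(28, 11, d, c), (28, 11, d, d), (28, 11, d, v), (28, 22, a, c), (28, 22, a, d), (28, 22, a, v), (28, 29, p, c), (28, 29, p, d), (28, 29, p, v), (28, 6, n, c), (28, 6, n, d), (28, 6, n, v), (4, 17, p, b), (4, 17, p, r), (4, 17, p, w), (4, 17, p, x), (4, 30, p, b), (4, 30, p, r), (4, 30, p, w), (4, 30, p, x), (4, 8, n, b), (4, 8, n, r), (4, 8, n, w), (4, 8, n, x)}.
Apply σ_{C < 15}; surviving tuples: {(28, 11, d, c), (28, 11, d, d), (28, 11, d, v), (28, 6, n, c), (28, 6, n, d), (28, 6, n, v), (4, 8, n, b), (4, 8, n, r), (4, 8, n, w), (4, 8, n, x)}
π[A, G, B]: project onto (A, G, B) → {(d, 28, c), (d, 28, d), (d, 28, v), (n, 28, c), (n, 28, d), (n, 28, v), (n, 4, b), (n, 4, r), (n, 4, w), (n, 4, x)}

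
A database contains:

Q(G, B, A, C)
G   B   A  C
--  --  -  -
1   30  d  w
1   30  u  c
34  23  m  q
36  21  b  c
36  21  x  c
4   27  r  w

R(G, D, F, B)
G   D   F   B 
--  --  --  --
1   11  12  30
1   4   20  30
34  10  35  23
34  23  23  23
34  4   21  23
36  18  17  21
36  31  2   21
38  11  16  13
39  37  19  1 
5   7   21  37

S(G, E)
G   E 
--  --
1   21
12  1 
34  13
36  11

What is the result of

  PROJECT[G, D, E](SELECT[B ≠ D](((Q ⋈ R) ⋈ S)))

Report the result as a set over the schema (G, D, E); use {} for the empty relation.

Joining Q and R on G, B yields {(1, 30, d, w, 11, 12), (1, 30, d, w, 4, 20), (1, 30, u, c, 11, 12), (1, 30, u, c, 4, 20), (34, 23, m, q, 10, 35), (34, 23, m, q, 23, 23), (34, 23, m, q, 4, 21), (36, 21, b, c, 18, 17), (36, 21, b, c, 31, 2), (36, 21, x, c, 18, 17), (36, 21, x, c, 31, 2)}.
Joining (Q ⋈ R) and S on G yields {(1, 30, d, w, 11, 12, 21), (1, 30, d, w, 4, 20, 21), (1, 30, u, c, 11, 12, 21), (1, 30, u, c, 4, 20, 21), (34, 23, m, q, 10, 35, 13), (34, 23, m, q, 23, 23, 13), (34, 23, m, q, 4, 21, 13), (36, 21, b, c, 18, 17, 11), (36, 21, b, c, 31, 2, 11), (36, 21, x, c, 18, 17, 11), (36, 21, x, c, 31, 2, 11)}.
Selection B ≠ D: {(1, 30, d, w, 11, 12, 21), (1, 30, d, w, 4, 20, 21), (1, 30, u, c, 11, 12, 21), (1, 30, u, c, 4, 20, 21), (34, 23, m, q, 10, 35, 13), (34, 23, m, q, 4, 21, 13), (36, 21, b, c, 18, 17, 11), (36, 21, b, c, 31, 2, 11), (36, 21, x, c, 18, 17, 11), (36, 21, x, c, 31, 2, 11)}
Projecting to G, D, E (4 duplicate(s) eliminated): {(1, 11, 21), (1, 4, 21), (34, 10, 13), (34, 4, 13), (36, 18, 11), (36, 31, 11)}

{(1, 11, 21), (1, 4, 21), (34, 10, 13), (34, 4, 13), (36, 18, 11), (36, 31, 11)}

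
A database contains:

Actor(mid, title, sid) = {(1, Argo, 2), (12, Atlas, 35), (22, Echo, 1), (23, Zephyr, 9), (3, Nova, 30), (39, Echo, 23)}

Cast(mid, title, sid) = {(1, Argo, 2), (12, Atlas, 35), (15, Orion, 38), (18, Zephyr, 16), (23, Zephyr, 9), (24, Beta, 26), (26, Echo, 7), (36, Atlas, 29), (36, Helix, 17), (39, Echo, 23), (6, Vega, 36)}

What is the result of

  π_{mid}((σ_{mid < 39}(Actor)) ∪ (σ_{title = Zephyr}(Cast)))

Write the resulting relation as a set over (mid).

{1, 12, 18, 22, 23, 3}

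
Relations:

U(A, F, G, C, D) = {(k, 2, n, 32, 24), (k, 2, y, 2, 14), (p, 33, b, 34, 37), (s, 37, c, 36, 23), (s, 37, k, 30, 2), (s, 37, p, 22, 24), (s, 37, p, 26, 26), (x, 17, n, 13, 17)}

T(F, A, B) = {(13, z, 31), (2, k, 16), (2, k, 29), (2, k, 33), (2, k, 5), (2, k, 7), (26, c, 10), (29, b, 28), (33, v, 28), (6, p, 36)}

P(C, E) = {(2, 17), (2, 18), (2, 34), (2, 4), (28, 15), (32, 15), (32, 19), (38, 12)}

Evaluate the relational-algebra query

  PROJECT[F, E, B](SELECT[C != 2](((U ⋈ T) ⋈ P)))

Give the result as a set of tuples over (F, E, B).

{(2, 15, 16), (2, 15, 29), (2, 15, 33), (2, 15, 5), (2, 15, 7), (2, 19, 16), (2, 19, 29), (2, 19, 33), (2, 19, 5), (2, 19, 7)}

Natural join on A, F: {(k, 2, n, 32, 24, 16), (k, 2, n, 32, 24, 29), (k, 2, n, 32, 24, 33), (k, 2, n, 32, 24, 5), (k, 2, n, 32, 24, 7), (k, 2, y, 2, 14, 16), (k, 2, y, 2, 14, 29), (k, 2, y, 2, 14, 33), (k, 2, y, 2, 14, 5), (k, 2, y, 2, 14, 7)}
Natural join on C: {(k, 2, n, 32, 24, 16, 15), (k, 2, n, 32, 24, 16, 19), (k, 2, n, 32, 24, 29, 15), (k, 2, n, 32, 24, 29, 19), (k, 2, n, 32, 24, 33, 15), (k, 2, n, 32, 24, 33, 19), (k, 2, n, 32, 24, 5, 15), (k, 2, n, 32, 24, 5, 19), (k, 2, n, 32, 24, 7, 15), (k, 2, n, 32, 24, 7, 19), (k, 2, y, 2, 14, 16, 17), (k, 2, y, 2, 14, 16, 18), (k, 2, y, 2, 14, 16, 34), (k, 2, y, 2, 14, 16, 4), (k, 2, y, 2, 14, 29, 17), (k, 2, y, 2, 14, 29, 18), (k, 2, y, 2, 14, 29, 34), (k, 2, y, 2, 14, 29, 4), (k, 2, y, 2, 14, 33, 17), (k, 2, y, 2, 14, 33, 18), (k, 2, y, 2, 14, 33, 34), (k, 2, y, 2, 14, 33, 4), (k, 2, y, 2, 14, 5, 17), (k, 2, y, 2, 14, 5, 18), (k, 2, y, 2, 14, 5, 34), (k, 2, y, 2, 14, 5, 4), (k, 2, y, 2, 14, 7, 17), (k, 2, y, 2, 14, 7, 18), (k, 2, y, 2, 14, 7, 34), (k, 2, y, 2, 14, 7, 4)}
Selection C != 2: {(k, 2, n, 32, 24, 16, 15), (k, 2, n, 32, 24, 16, 19), (k, 2, n, 32, 24, 29, 15), (k, 2, n, 32, 24, 29, 19), (k, 2, n, 32, 24, 33, 15), (k, 2, n, 32, 24, 33, 19), (k, 2, n, 32, 24, 5, 15), (k, 2, n, 32, 24, 5, 19), (k, 2, n, 32, 24, 7, 15), (k, 2, n, 32, 24, 7, 19)}
π[F, E, B]: project onto (F, E, B) → {(2, 15, 16), (2, 15, 29), (2, 15, 33), (2, 15, 5), (2, 15, 7), (2, 19, 16), (2, 19, 29), (2, 19, 33), (2, 19, 5), (2, 19, 7)}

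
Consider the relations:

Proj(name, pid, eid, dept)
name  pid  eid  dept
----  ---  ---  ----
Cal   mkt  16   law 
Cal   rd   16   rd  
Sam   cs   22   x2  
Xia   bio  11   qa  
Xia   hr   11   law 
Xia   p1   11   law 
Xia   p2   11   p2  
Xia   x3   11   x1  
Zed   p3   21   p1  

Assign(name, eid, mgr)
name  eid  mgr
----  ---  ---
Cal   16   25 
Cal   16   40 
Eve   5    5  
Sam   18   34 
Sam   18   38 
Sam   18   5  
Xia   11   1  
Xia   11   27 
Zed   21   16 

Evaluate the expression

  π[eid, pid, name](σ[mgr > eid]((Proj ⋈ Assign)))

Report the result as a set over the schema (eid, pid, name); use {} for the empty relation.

Natural join on name, eid: {(Cal, mkt, 16, law, 25), (Cal, mkt, 16, law, 40), (Cal, rd, 16, rd, 25), (Cal, rd, 16, rd, 40), (Xia, bio, 11, qa, 1), (Xia, bio, 11, qa, 27), (Xia, hr, 11, law, 1), (Xia, hr, 11, law, 27), (Xia, p1, 11, law, 1), (Xia, p1, 11, law, 27), (Xia, p2, 11, p2, 1), (Xia, p2, 11, p2, 27), (Xia, x3, 11, x1, 1), (Xia, x3, 11, x1, 27), (Zed, p3, 21, p1, 16)}
Selection mgr > eid: {(Cal, mkt, 16, law, 25), (Cal, mkt, 16, law, 40), (Cal, rd, 16, rd, 25), (Cal, rd, 16, rd, 40), (Xia, bio, 11, qa, 27), (Xia, hr, 11, law, 27), (Xia, p1, 11, law, 27), (Xia, p2, 11, p2, 27), (Xia, x3, 11, x1, 27)}
Keep only column(s) eid, pid, name (2 duplicate(s) eliminated): {(11, bio, Xia), (11, hr, Xia), (11, p1, Xia), (11, p2, Xia), (11, x3, Xia), (16, mkt, Cal), (16, rd, Cal)}

{(11, bio, Xia), (11, hr, Xia), (11, p1, Xia), (11, p2, Xia), (11, x3, Xia), (16, mkt, Cal), (16, rd, Cal)}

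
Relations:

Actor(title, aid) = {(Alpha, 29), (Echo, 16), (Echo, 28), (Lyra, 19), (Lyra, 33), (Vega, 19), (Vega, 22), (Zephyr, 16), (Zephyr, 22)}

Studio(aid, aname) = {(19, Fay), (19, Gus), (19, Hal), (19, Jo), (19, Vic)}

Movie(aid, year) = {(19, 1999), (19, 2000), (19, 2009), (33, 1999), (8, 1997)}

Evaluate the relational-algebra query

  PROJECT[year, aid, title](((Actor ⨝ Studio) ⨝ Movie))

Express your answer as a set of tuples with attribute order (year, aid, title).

Joining Actor and Studio on aid yields {(Lyra, 19, Fay), (Lyra, 19, Gus), (Lyra, 19, Hal), (Lyra, 19, Jo), (Lyra, 19, Vic), (Vega, 19, Fay), (Vega, 19, Gus), (Vega, 19, Hal), (Vega, 19, Jo), (Vega, 19, Vic)}.
Joining (Actor ⨝ Studio) and Movie on aid yields {(Lyra, 19, Fay, 1999), (Lyra, 19, Fay, 2000), (Lyra, 19, Fay, 2009), (Lyra, 19, Gus, 1999), (Lyra, 19, Gus, 2000), (Lyra, 19, Gus, 2009), (Lyra, 19, Hal, 1999), (Lyra, 19, Hal, 2000), (Lyra, 19, Hal, 2009), (Lyra, 19, Jo, 1999), (Lyra, 19, Jo, 2000), (Lyra, 19, Jo, 2009), (Lyra, 19, Vic, 1999), (Lyra, 19, Vic, 2000), (Lyra, 19, Vic, 2009), (Vega, 19, Fay, 1999), (Vega, 19, Fay, 2000), (Vega, 19, Fay, 2009), (Vega, 19, Gus, 1999), (Vega, 19, Gus, 2000), (Vega, 19, Gus, 2009), (Vega, 19, Hal, 1999), (Vega, 19, Hal, 2000), (Vega, 19, Hal, 2009), (Vega, 19, Jo, 1999), (Vega, 19, Jo, 2000), (Vega, 19, Jo, 2009), (Vega, 19, Vic, 1999), (Vega, 19, Vic, 2000), (Vega, 19, Vic, 2009)}.
π[year, aid, title]: project onto (year, aid, title) (24 duplicate(s) eliminated) → {(1999, 19, Lyra), (1999, 19, Vega), (2000, 19, Lyra), (2000, 19, Vega), (2009, 19, Lyra), (2009, 19, Vega)}

{(1999, 19, Lyra), (1999, 19, Vega), (2000, 19, Lyra), (2000, 19, Vega), (2009, 19, Lyra), (2009, 19, Vega)}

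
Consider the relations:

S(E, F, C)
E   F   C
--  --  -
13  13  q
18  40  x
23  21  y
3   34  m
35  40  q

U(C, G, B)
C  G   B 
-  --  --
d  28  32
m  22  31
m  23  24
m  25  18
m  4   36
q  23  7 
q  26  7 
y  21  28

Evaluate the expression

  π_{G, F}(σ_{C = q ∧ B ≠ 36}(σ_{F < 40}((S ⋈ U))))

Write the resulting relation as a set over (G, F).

S ⋈ U (natural join on C): {(13, 13, q, 23, 7), (13, 13, q, 26, 7), (23, 21, y, 21, 28), (3, 34, m, 22, 31), (3, 34, m, 23, 24), (3, 34, m, 25, 18), (3, 34, m, 4, 36), (35, 40, q, 23, 7), (35, 40, q, 26, 7)}
σ[F < 40]: keep tuples satisfying F < 40 → {(13, 13, q, 23, 7), (13, 13, q, 26, 7), (23, 21, y, 21, 28), (3, 34, m, 22, 31), (3, 34, m, 23, 24), (3, 34, m, 25, 18), (3, 34, m, 4, 36)}
σ[C = q ∧ B ≠ 36]: keep tuples satisfying C = q ∧ B ≠ 36 → {(13, 13, q, 23, 7), (13, 13, q, 26, 7)}
Keep only column(s) G, F: {(23, 13), (26, 13)}

{(23, 13), (26, 13)}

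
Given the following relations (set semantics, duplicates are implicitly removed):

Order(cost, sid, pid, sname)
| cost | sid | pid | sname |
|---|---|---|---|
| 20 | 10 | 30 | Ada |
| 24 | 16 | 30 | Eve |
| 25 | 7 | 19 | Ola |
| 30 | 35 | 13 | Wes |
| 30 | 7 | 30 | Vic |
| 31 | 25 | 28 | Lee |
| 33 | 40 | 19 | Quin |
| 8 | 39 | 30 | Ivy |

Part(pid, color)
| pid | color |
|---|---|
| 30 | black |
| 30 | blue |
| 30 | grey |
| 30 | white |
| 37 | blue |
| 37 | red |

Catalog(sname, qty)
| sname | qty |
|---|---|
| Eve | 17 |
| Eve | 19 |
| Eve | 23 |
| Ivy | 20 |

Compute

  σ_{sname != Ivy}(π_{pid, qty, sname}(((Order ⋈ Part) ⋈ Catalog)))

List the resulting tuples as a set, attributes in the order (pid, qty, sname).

{(30, 17, Eve), (30, 19, Eve), (30, 23, Eve)}

Natural join on pid: {(20, 10, 30, Ada, black), (20, 10, 30, Ada, blue), (20, 10, 30, Ada, grey), (20, 10, 30, Ada, white), (24, 16, 30, Eve, black), (24, 16, 30, Eve, blue), (24, 16, 30, Eve, grey), (24, 16, 30, Eve, white), (30, 7, 30, Vic, black), (30, 7, 30, Vic, blue), (30, 7, 30, Vic, grey), (30, 7, 30, Vic, white), (8, 39, 30, Ivy, black), (8, 39, 30, Ivy, blue), (8, 39, 30, Ivy, grey), (8, 39, 30, Ivy, white)}
Natural join on sname: {(24, 16, 30, Eve, black, 17), (24, 16, 30, Eve, black, 19), (24, 16, 30, Eve, black, 23), (24, 16, 30, Eve, blue, 17), (24, 16, 30, Eve, blue, 19), (24, 16, 30, Eve, blue, 23), (24, 16, 30, Eve, grey, 17), (24, 16, 30, Eve, grey, 19), (24, 16, 30, Eve, grey, 23), (24, 16, 30, Eve, white, 17), (24, 16, 30, Eve, white, 19), (24, 16, 30, Eve, white, 23), (8, 39, 30, Ivy, black, 20), (8, 39, 30, Ivy, blue, 20), (8, 39, 30, Ivy, grey, 20), (8, 39, 30, Ivy, white, 20)}
π[pid, qty, sname]: project onto (pid, qty, sname) (12 duplicate(s) eliminated) → {(30, 17, Eve), (30, 19, Eve), (30, 20, Ivy), (30, 23, Eve)}
Selection sname != Ivy: {(30, 17, Eve), (30, 19, Eve), (30, 23, Eve)}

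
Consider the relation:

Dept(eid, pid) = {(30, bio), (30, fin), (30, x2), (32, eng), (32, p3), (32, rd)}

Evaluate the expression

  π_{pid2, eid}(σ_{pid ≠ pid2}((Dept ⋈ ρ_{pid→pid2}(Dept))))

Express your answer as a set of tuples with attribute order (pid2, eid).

{(bio, 30), (eng, 32), (fin, 30), (p3, 32), (rd, 32), (x2, 30)}

ρ[pid→pid2]: schema becomes (eid, pid2); tuples unchanged.
Natural join on eid: {(30, bio, bio), (30, bio, fin), (30, bio, x2), (30, fin, bio), (30, fin, fin), (30, fin, x2), (30, x2, bio), (30, x2, fin), (30, x2, x2), (32, eng, eng), (32, eng, p3), (32, eng, rd), (32, p3, eng), (32, p3, p3), (32, p3, rd), (32, rd, eng), (32, rd, p3), (32, rd, rd)}
σ[pid ≠ pid2]: keep tuples satisfying pid ≠ pid2 → {(30, bio, fin), (30, bio, x2), (30, fin, bio), (30, fin, x2), (30, x2, bio), (30, x2, fin), (32, eng, p3), (32, eng, rd), (32, p3, eng), (32, p3, rd), (32, rd, eng), (32, rd, p3)}
Projecting to pid2, eid (6 duplicate(s) eliminated): {(bio, 30), (eng, 32), (fin, 30), (p3, 32), (rd, 32), (x2, 30)}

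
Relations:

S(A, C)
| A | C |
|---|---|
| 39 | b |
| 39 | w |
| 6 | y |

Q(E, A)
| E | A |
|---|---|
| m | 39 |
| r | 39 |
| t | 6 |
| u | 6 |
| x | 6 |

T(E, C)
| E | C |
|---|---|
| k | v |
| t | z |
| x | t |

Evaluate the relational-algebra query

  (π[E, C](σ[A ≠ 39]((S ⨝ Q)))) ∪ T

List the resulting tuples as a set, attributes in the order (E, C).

Joining S and Q on A yields {(39, b, m), (39, b, r), (39, w, m), (39, w, r), (6, y, t), (6, y, u), (6, y, x)}.
Filtering on A ≠ 39 leaves {(6, y, t), (6, y, u), (6, y, x)}.
π_{E, C} gives {(t, y), (u, y), (x, y)}.
Set union of the two operands is {(k, v), (t, y), (t, z), (u, y), (x, t), (x, y)}.

{(k, v), (t, y), (t, z), (u, y), (x, t), (x, y)}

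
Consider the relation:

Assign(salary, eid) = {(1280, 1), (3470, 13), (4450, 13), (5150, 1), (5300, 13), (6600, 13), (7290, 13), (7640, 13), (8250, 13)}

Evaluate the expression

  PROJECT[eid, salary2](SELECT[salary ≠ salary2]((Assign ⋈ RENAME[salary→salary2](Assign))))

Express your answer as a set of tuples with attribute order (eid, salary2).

ρ[salary→salary2]: schema becomes (salary2, eid); tuples unchanged.
Assign ⋈ RENAME[salary→salary2](Assign) (natural join on eid): {(1280, 1, 1280), (1280, 1, 5150), (3470, 13, 3470), (3470, 13, 4450), (3470, 13, 5300), (3470, 13, 6600), (3470, 13, 7290), (3470, 13, 7640), (3470, 13, 8250), (4450, 13, 3470), (4450, 13, 4450), (4450, 13, 5300), (4450, 13, 6600), (4450, 13, 7290), (4450, 13, 7640), (4450, 13, 8250), (5150, 1, 1280), (5150, 1, 5150), (5300, 13, 3470), (5300, 13, 4450), (5300, 13, 5300), (5300, 13, 6600), (5300, 13, 7290), (5300, 13, 7640), (5300, 13, 8250), (6600, 13, 3470), (6600, 13, 4450), (6600, 13, 5300), (6600, 13, 6600), (6600, 13, 7290), (6600, 13, 7640), (6600, 13, 8250), (7290, 13, 3470), (7290, 13, 4450), (7290, 13, 5300), (7290, 13, 6600), (7290, 13, 7290), (7290, 13, 7640), (7290, 13, 8250), (7640, 13, 3470), (7640, 13, 4450), (7640, 13, 5300), (7640, 13, 6600), (7640, 13, 7290), (7640, 13, 7640), (7640, 13, 8250), (8250, 13, 3470), (8250, 13, 4450), (8250, 13, 5300), (8250, 13, 6600), (8250, 13, 7290), (8250, 13, 7640), (8250, 13, 8250)}
Apply σ_{salary ≠ salary2}; surviving tuples: {(1280, 1, 5150), (3470, 13, 4450), (3470, 13, 5300), (3470, 13, 6600), (3470, 13, 7290), (3470, 13, 7640), (3470, 13, 8250), (4450, 13, 3470), (4450, 13, 5300), (4450, 13, 6600), (4450, 13, 7290), (4450, 13, 7640), (4450, 13, 8250), (5150, 1, 1280), (5300, 13, 3470), (5300, 13, 4450), (5300, 13, 6600), (5300, 13, 7290), (5300, 13, 7640), (5300, 13, 8250), (6600, 13, 3470), (6600, 13, 4450), (6600, 13, 5300), (6600, 13, 7290), (6600, 13, 7640), (6600, 13, 8250), (7290, 13, 3470), (7290, 13, 4450), (7290, 13, 5300), (7290, 13, 6600), (7290, 13, 7640), (7290, 13, 8250), (7640, 13, 3470), (7640, 13, 4450), (7640, 13, 5300), (7640, 13, 6600), (7640, 13, 7290), (7640, 13, 8250), (8250, 13, 3470), (8250, 13, 4450), (8250, 13, 5300), (8250, 13, 6600), (8250, 13, 7290), (8250, 13, 7640)}
π[eid, salary2]: project onto (eid, salary2) (35 duplicate(s) eliminated) → {(1, 1280), (1, 5150), (13, 3470), (13, 4450), (13, 5300), (13, 6600), (13, 7290), (13, 7640), (13, 8250)}

{(1, 1280), (1, 5150), (13, 3470), (13, 4450), (13, 5300), (13, 6600), (13, 7290), (13, 7640), (13, 8250)}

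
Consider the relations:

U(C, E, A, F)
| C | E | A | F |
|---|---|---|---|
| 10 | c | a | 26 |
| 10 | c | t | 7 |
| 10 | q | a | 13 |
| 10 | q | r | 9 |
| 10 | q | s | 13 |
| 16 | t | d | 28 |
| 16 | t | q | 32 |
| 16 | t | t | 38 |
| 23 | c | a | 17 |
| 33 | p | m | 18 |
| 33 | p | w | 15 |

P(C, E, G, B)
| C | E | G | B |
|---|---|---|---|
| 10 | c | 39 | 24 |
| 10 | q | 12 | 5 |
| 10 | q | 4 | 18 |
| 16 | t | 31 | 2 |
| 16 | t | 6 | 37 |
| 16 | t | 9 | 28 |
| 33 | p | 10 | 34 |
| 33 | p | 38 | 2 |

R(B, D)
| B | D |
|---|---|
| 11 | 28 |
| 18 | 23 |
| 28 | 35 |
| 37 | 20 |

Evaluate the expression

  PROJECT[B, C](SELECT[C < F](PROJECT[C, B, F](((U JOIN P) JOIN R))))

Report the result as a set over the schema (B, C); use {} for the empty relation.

{(18, 10), (28, 16), (37, 16)}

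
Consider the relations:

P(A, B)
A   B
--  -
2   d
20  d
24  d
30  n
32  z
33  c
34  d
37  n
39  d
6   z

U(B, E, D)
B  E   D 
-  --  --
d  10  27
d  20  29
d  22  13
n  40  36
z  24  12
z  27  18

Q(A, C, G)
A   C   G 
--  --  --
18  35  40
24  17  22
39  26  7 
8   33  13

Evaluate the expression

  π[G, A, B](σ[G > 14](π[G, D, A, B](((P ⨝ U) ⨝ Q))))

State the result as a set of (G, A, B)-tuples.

{(22, 24, d)}

P ⋈ U (natural join on B): {(2, d, 10, 27), (2, d, 20, 29), (2, d, 22, 13), (20, d, 10, 27), (20, d, 20, 29), (20, d, 22, 13), (24, d, 10, 27), (24, d, 20, 29), (24, d, 22, 13), (30, n, 40, 36), (32, z, 24, 12), (32, z, 27, 18), (34, d, 10, 27), (34, d, 20, 29), (34, d, 22, 13), (37, n, 40, 36), (39, d, 10, 27), (39, d, 20, 29), (39, d, 22, 13), (6, z, 24, 12), (6, z, 27, 18)}
(P ⨝ U) ⋈ Q (natural join on A): {(24, d, 10, 27, 17, 22), (24, d, 20, 29, 17, 22), (24, d, 22, 13, 17, 22), (39, d, 10, 27, 26, 7), (39, d, 20, 29, 26, 7), (39, d, 22, 13, 26, 7)}
Projecting to G, D, A, B: {(22, 13, 24, d), (22, 27, 24, d), (22, 29, 24, d), (7, 13, 39, d), (7, 27, 39, d), (7, 29, 39, d)}
σ[G > 14]: keep tuples satisfying G > 14 → {(22, 13, 24, d), (22, 27, 24, d), (22, 29, 24, d)}
Projecting to G, A, B (2 duplicate(s) eliminated): {(22, 24, d)}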